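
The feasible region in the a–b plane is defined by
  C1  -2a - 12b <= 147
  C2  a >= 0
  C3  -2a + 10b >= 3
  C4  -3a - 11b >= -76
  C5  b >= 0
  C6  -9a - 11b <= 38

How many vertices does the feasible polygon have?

Of the 15 pairwise boundary intersections, those satisfying every inequality are:
  (0, 3/10)
  (0, 76/11)
  (727/52, 161/52)

3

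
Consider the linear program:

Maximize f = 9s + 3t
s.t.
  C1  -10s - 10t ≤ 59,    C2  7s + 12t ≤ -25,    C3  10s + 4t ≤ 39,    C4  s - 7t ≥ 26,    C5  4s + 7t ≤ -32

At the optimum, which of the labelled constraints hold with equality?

C1 and C3

Vertices and f = 9s + 3t:
  (313/30, -49/3) → f = 449/10
  (-153/80, -319/80) → f = -1167/40
  (401/54, -238/27) → f = 727/18
  (-6/5, -136/35) → f = -786/35

The maximum is at (313/30, -49/3). Substituting into each constraint, equality holds for C1 and C3; the remaining constraints have slack.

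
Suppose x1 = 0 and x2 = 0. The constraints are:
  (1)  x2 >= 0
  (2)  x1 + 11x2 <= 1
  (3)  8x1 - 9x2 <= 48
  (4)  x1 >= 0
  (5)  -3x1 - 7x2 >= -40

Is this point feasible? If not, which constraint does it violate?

(1): 0 ≥ 0 ✓
(2): 0 ≤ 1 ✓
(3): 0 ≤ 48 ✓
(4): 0 ≥ 0 ✓
(5): 0 ≥ -40 ✓

feasible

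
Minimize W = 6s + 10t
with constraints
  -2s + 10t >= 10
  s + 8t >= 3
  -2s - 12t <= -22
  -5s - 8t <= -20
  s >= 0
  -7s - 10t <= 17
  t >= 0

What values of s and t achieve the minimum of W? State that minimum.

Corner points and W = 6s + 10t:
  (25/11, 16/11) → W = 310/11
  (16/11, 35/22) → W = 271/11
  (0, 5/2) → W = 25
The feasible region is unbounded (it extends along (0, 1), (5, 1)), but W strictly increases along every unbounded feasible direction, so there is no improving ray and the minimum is attained at a vertex.

At the optimal vertex, -2s - 12t = -22 and -5s - 8t = -20.
Solving simultaneously gives s = 16/11, t = 35/22.

s = 16/11, t = 35/22, minimum W = 271/11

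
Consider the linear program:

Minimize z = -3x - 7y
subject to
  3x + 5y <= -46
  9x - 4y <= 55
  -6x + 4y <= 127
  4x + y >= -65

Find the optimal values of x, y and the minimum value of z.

x = -279/17, y = 11/17, minimum z = 760/17

Extreme points and z = -3x - 7y:
  (91/57, -193/19) → z = 1260/19
  (-279/17, 11/17) → z = 760/17
  (-41/5, -161/5) → z = 250

At the optimal vertex, 3x + 5y = -46 and 4x + y = -65.
Solving simultaneously gives x = -279/17, y = 11/17.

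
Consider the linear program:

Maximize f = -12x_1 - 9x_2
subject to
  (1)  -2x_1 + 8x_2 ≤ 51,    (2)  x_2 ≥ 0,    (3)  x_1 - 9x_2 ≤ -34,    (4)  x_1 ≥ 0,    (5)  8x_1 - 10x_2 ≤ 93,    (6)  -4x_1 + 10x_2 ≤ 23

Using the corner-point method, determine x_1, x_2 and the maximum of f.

Corner points and f = -12x_1 - 9x_2:
  (57/2, 27/2) → f = -927/2
  (163/6, 79/6) → f = -889/2
  (1177/62, 365/62) → f = -17409/62
  (133/26, 113/26) → f = -201/2

x_1 = 133/26, x_2 = 113/26, maximum f = -201/2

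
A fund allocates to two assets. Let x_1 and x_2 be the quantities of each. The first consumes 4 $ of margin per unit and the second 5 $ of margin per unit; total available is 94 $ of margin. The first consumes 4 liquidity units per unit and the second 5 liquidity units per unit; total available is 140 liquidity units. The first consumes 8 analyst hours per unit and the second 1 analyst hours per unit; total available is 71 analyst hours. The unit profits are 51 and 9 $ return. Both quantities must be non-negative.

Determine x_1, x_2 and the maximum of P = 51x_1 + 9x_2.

Vertices and P = 51x_1 + 9x_2:
  (0, 0) → P = 0
  (0, 94/5) → P = 846/5
  (71/8, 0) → P = 3621/8
  (29/4, 13) → P = 1947/4

The optimum lies where 4x_1 + 5x_2 = 94 and 8x_1 + x_2 = 71.
Solving simultaneously gives x_1 = 29/4, x_2 = 13.

x_1 = 29/4, x_2 = 13, maximum P = 1947/4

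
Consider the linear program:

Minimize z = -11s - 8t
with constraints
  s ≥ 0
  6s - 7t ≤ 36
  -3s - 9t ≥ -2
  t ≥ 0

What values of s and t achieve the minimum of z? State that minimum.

Extreme points and z = -11s - 8t:
  (0, 2/9) → z = -16/9
  (0, 0) → z = 0
  (2/3, 0) → z = -22/3

The binding constraints are -3s - 9t = -2 and t = 0.
Solving simultaneously gives s = 2/3, t = 0.

s = 2/3, t = 0, minimum z = -22/3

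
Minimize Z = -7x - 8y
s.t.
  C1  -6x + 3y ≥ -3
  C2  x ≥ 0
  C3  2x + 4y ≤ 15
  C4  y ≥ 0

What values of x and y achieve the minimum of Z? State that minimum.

x = 19/10, y = 14/5, minimum Z = -357/10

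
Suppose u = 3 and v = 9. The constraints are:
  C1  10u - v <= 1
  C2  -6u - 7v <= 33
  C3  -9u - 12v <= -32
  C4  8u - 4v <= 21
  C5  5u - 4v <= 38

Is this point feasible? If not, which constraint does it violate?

Constraint C1: 10u - v = 21, which is not ≤ 1. All other constraints are satisfied.

not feasible — violates C1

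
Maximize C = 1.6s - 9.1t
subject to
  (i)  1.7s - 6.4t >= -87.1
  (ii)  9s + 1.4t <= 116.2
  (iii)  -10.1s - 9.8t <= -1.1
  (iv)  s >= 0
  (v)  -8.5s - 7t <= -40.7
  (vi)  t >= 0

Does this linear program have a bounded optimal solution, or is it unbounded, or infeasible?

Vertices and C = 1.6s - 9.1t:
  (31087/2999, 49072/2999) → C = -396816/2999
  (0, 13.609375) → C = -79261/640
  (581/45, 0) → C = 4648/225
  (0, 407/70) → C = -52.91
  (407/85, 0) → C = 3256/425
The feasible region has finitely many vertices and no improving ray; the maximum is 4648/225 at (581/45, 0).

bounded optimum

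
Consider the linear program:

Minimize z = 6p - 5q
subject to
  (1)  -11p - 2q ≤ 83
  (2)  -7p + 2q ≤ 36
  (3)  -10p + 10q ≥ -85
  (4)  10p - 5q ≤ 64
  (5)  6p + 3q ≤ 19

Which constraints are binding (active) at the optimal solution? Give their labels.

(2) and (5)

Vertices and z = 6p - 5q:
  (-119/18, -185/36) → z = -503/36
  (-66/13, -353/26) → z = 973/26
  (-70/33, 349/33) → z = -2165/33
  (43/10, -21/5) → z = 234/5
  (287/60, -97/30) → z = 673/15

The minimum is at (-70/33, 349/33). Substituting into each constraint, equality holds for (2) and (5); the remaining constraints have slack.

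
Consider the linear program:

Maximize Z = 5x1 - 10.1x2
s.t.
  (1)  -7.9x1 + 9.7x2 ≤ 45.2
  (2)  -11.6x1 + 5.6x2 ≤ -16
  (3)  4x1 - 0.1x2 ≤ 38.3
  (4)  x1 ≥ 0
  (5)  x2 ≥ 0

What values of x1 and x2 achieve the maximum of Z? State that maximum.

Vertices and Z = 5x1 - 10.1x2:
  (10208/1707, 16268/1707) → Z = -188778/2845
  (37603/3801, 48337/3801) → Z = -142947/1810
  (40/29, 0) → Z = 200/29
  (383/40, 0) → Z = 383/8

The binding constraints are 4x1 - 0.1x2 = 38.3 and x2 = 0.
Solving simultaneously gives x1 = 383/40, x2 = 0.

x1 = 9.575, x2 = 0, maximum Z = 47.875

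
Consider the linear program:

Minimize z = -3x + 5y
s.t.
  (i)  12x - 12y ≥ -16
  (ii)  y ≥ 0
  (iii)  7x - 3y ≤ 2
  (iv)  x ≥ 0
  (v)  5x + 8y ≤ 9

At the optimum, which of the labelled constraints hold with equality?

(ii) and (iii)

Feasible corners and z = -3x + 5y:
  (2/7, 0) → z = -6/7
  (0, 0) → z = 0
  (43/71, 53/71) → z = 136/71
  (0, 9/8) → z = 45/8

The minimum is at (2/7, 0). Substituting into each constraint, equality holds for (ii) and (iii); the remaining constraints have slack.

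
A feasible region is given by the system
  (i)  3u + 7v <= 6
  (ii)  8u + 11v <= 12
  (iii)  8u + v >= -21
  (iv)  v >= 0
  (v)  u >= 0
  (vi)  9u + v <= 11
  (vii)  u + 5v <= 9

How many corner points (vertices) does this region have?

Pairwise boundary intersections that survive every other constraint:
  (18/23, 12/23)
  (0, 6/7)
  (109/91, 20/91)
  (0, 0)
  (11/9, 0)

5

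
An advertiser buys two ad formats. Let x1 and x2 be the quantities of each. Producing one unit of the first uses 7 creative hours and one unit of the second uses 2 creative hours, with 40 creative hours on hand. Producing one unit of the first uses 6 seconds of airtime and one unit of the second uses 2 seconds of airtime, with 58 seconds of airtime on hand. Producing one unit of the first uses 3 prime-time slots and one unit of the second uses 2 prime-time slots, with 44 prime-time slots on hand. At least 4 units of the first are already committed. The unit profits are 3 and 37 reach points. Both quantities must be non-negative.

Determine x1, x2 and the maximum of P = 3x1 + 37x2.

x1 = 4, x2 = 6, maximum P = 234

Vertices and P = 3x1 + 37x2:
  (40/7, 0) → P = 120/7
  (4, 0) → P = 12
  (4, 6) → P = 234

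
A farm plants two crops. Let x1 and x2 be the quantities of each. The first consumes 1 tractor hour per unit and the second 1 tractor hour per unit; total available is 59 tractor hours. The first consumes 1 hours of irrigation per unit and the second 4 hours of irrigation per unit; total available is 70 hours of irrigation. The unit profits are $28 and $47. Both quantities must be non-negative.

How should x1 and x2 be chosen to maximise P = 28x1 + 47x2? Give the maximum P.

Feasible corners and P = 28x1 + 47x2:
  (0, 0) → P = 0
  (0, 35/2) → P = 1645/2
  (59, 0) → P = 1652
  (166/3, 11/3) → P = 5165/3

At the optimal vertex, x1 + x2 = 59 and x1 + 4x2 = 70.
Solving simultaneously gives x1 = 166/3, x2 = 11/3.

x1 = 166/3, x2 = 11/3, maximum P = 5165/3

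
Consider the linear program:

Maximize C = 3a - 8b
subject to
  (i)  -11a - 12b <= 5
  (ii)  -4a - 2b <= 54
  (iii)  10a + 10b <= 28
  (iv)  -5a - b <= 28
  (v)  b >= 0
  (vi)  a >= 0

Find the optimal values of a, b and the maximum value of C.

Extreme points and C = 3a - 8b:
  (14/5, 0) → C = 42/5
  (0, 14/5) → C = -112/5
  (0, 0) → C = 0

a = 14/5, b = 0, maximum C = 42/5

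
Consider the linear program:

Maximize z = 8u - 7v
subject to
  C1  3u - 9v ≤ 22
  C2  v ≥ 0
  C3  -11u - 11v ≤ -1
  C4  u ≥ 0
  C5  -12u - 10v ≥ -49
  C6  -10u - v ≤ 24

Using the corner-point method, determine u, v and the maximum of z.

Feasible corners and z = 8u - 7v:
  (1/11, 0) → z = 8/11
  (49/12, 0) → z = 98/3
  (0, 1/11) → z = -7/11
  (0, 49/10) → z = -343/10

u = 49/12, v = 0, maximum z = 98/3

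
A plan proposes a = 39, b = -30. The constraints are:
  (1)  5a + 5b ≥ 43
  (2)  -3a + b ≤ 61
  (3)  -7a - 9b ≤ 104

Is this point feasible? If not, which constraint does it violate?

(1): 45 ≥ 43 ✓
(2): -147 ≤ 61 ✓
(3): -3 ≤ 104 ✓

feasible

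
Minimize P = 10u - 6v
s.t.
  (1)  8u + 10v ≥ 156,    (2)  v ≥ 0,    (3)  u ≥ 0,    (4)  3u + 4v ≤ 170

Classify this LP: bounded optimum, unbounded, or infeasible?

bounded optimum

Extreme points and P = 10u - 6v:
  (39/2, 0) → P = 195
  (0, 78/5) → P = -468/5
  (170/3, 0) → P = 1700/3
  (0, 85/2) → P = -255
The feasible region has finitely many vertices and no improving ray; the minimum is -255 at (0, 85/2).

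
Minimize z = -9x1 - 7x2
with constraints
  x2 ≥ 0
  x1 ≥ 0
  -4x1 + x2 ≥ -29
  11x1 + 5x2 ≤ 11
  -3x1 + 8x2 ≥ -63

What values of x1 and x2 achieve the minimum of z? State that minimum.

x1 = 0, x2 = 11/5, minimum z = -77/5

Extreme points and z = -9x1 - 7x2:
  (0, 0) → z = 0
  (1, 0) → z = -9
  (0, 11/5) → z = -77/5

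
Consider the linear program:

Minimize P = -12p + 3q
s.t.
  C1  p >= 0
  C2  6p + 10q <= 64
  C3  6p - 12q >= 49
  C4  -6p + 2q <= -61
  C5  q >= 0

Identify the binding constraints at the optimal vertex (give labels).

C2 and C5

Vertices and P = -12p + 3q:
  (41/4, 1/4) → P = -489/4
  (32/3, 0) → P = -128
  (61/6, 0) → P = -122

The minimum is at (32/3, 0). Substituting into each constraint, equality holds for C2 and C5; the remaining constraints have slack.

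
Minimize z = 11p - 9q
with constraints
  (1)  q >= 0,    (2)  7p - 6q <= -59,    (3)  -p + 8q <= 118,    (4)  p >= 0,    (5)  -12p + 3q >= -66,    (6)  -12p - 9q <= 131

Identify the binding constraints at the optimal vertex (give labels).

Extreme points and z = 11p - 9q:
  (118/25, 767/50) → z = -4307/50
  (0, 59/6) → z = -177/2
  (0, 59/4) → z = -531/4

The minimum is at (0, 59/4). Substituting into each constraint, equality holds for (3) and (4); the remaining constraints have slack.

(3) and (4)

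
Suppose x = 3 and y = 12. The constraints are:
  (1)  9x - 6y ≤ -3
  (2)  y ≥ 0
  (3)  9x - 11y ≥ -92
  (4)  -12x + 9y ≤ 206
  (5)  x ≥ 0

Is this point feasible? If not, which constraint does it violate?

Constraint (3): 9x - 11y = -105, which is not ≥ -92. All other constraints are satisfied.

not feasible — violates (3)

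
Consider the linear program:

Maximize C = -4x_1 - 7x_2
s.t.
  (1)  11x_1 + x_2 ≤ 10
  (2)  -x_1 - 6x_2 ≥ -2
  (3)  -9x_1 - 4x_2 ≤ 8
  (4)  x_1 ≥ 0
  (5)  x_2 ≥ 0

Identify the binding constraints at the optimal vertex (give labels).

(4) and (5)

Extreme points and C = -4x_1 - 7x_2:
  (58/65, 12/65) → C = -316/65
  (10/11, 0) → C = -40/11
  (0, 1/3) → C = -7/3
  (0, 0) → C = 0

The maximum is at (0, 0). Substituting into each constraint, equality holds for (4) and (5); the remaining constraints have slack.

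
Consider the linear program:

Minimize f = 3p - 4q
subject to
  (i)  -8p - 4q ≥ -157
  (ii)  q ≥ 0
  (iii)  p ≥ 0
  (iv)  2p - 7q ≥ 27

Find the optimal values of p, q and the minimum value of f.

p = 27/2, q = 0, minimum f = 81/2

Vertices and f = 3p - 4q:
  (157/8, 0) → f = 471/8
  (1207/64, 49/32) → f = 3229/64
  (27/2, 0) → f = 81/2

At the optimal vertex, q = 0 and 2p - 7q = 27.
Solving simultaneously gives p = 27/2, q = 0.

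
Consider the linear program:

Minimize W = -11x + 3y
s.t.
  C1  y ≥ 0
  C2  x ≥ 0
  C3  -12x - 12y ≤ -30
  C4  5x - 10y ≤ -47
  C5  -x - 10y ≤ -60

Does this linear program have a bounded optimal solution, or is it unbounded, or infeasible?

From the feasible point (0, 6), moving in the direction (10, 5) keeps every constraint satisfied while W decreases without bound.

unbounded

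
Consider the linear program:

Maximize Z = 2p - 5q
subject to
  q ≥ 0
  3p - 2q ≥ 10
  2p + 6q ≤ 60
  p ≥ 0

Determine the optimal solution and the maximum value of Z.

Vertices and Z = 2p - 5q:
  (10/3, 0) → Z = 20/3
  (30, 0) → Z = 60
  (90/11, 80/11) → Z = -20

p = 30, q = 0, maximum Z = 60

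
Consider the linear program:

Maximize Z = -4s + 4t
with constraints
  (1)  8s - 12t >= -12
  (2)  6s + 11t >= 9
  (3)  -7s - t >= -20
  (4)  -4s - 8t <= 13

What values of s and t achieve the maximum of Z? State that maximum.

Feasible corners and Z = -4s + 4t:
  (-3/20, 9/10) → Z = 21/5
  (57/23, 61/23) → Z = 16/23
  (211/71, -57/71) → Z = -1072/71

The optimum lies where 8s - 12t = -12 and 6s + 11t = 9.
Solving simultaneously gives s = -3/20, t = 9/10.

s = -3/20, t = 9/10, maximum Z = 21/5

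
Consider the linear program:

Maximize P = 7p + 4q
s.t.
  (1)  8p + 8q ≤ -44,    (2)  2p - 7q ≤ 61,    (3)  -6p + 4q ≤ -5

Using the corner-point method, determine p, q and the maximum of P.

p = 5/2, q = -8, maximum P = -29/2

Corner points and P = 7p + 4q:
  (5/2, -8) → P = -29/2
  (-17/10, -19/5) → P = -271/10
  (-209/34, -178/17) → P = -2887/34

The optimum lies where 8p + 8q = -44 and 2p - 7q = 61.
Solving simultaneously gives p = 5/2, q = -8.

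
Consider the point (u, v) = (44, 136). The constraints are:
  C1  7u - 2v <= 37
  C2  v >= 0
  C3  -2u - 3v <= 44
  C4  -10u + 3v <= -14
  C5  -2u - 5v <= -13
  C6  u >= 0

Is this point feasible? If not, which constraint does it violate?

C1: 36 ≤ 37 ✓
C2: 136 ≥ 0 ✓
C3: -496 ≤ 44 ✓
C4: -32 ≤ -14 ✓
C5: -768 ≤ -13 ✓
C6: 44 ≥ 0 ✓

feasible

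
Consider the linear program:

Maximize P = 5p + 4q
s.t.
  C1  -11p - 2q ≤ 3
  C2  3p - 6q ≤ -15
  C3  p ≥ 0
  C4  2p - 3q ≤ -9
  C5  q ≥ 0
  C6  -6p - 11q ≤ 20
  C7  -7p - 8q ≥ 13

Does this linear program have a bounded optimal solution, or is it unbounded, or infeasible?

infeasible

The boundaries p = 0 and 2p - 3q = -9 meet at (0, 3), but that point violates -7p - 8q ≥ 13. Every candidate vertex is excluded by some other constraint, so the feasible region is empty.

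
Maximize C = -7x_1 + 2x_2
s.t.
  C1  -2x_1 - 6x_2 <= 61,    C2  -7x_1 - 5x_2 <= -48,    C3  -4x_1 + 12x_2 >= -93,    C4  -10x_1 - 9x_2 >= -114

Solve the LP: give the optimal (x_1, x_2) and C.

Corner points and C = -7x_1 + 2x_2:
  (1041/104, -459/104) → C = -8205/104
  (-138/13, 318/13) → C = 1602/13
  (735/52, -79/26) → C = -5461/52

The binding constraints are -7x_1 - 5x_2 = -48 and -10x_1 - 9x_2 = -114.
Solving simultaneously gives x_1 = -138/13, x_2 = 318/13.

x_1 = -138/13, x_2 = 318/13, maximum C = 1602/13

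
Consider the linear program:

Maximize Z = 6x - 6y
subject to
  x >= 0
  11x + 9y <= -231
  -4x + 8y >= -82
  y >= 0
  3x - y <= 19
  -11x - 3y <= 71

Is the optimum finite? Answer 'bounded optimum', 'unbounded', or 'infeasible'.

The boundaries x = 0 and y = 0 meet at (0, 0), but that point violates 11x + 9y ≤ -231. Every candidate vertex is excluded by some other constraint, so the feasible region is empty.

infeasible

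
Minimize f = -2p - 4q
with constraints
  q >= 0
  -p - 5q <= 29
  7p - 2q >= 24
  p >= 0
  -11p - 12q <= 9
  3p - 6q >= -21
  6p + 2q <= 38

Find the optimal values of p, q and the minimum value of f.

p = 62/13, q = 61/13, minimum f = -368/13

Extreme points and f = -2p - 4q:
  (24/7, 0) → f = -48/7
  (19/3, 0) → f = -38/3
  (62/13, 61/13) → f = -368/13

The optimum lies where 7p - 2q = 24 and 6p + 2q = 38.
Solving simultaneously gives p = 62/13, q = 61/13.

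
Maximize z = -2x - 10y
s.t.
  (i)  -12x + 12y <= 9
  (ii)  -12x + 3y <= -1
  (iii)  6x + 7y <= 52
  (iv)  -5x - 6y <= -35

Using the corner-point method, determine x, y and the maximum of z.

x = 67, y = -50, maximum z = 366

Extreme points and z = -2x - 10y:
  (187/52, 113/26) → z = -1317/26
  (61/22, 155/44) → z = -897/22
  (67, -50) → z = 366

The binding constraints are 6x + 7y = 52 and -5x - 6y = -35.
Solving simultaneously gives x = 67, y = -50.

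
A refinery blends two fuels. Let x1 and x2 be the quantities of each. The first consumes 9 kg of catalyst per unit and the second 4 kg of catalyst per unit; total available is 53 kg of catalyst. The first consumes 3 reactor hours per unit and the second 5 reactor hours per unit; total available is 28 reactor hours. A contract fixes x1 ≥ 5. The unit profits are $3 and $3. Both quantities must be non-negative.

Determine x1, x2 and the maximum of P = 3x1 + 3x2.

The binding constraints are 9x1 + 4x2 = 53 and x1 = 5.
Solving simultaneously gives x1 = 5, x2 = 2.

x1 = 5, x2 = 2, maximum P = 21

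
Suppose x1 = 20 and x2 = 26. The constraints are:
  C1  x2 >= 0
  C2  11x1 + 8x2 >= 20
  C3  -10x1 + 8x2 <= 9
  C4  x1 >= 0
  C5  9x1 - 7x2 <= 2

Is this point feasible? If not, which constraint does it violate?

feasible

C1: 26 ≥ 0 ✓
C2: 428 ≥ 20 ✓
C3: 8 ≤ 9 ✓
C4: 20 ≥ 0 ✓
C5: -2 ≤ 2 ✓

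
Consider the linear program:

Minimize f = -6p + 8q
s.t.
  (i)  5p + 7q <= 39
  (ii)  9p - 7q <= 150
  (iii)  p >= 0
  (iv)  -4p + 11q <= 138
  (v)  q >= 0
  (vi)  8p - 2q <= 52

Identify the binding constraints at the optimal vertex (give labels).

Feasible corners and f = -6p + 8q:
  (0, 39/7) → f = 312/7
  (221/33, 26/33) → f = -1118/33
  (0, 0) → f = 0
  (13/2, 0) → f = -39

The minimum is at (13/2, 0). Substituting into each constraint, equality holds for (v) and (vi); the remaining constraints have slack.

(v) and (vi)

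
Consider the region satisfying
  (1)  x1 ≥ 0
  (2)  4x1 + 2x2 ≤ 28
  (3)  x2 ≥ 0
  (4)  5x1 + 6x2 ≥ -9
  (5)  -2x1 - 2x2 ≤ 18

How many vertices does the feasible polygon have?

Pairwise boundary intersections that survive every other constraint:
  (0, 14)
  (0, 0)
  (7, 0)

3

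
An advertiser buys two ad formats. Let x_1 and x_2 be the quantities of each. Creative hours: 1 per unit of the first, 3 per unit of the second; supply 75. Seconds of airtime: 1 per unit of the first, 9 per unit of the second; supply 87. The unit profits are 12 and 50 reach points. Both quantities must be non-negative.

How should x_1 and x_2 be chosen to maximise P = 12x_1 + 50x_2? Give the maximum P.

x_1 = 69, x_2 = 2, maximum P = 928

Extreme points and P = 12x_1 + 50x_2:
  (0, 0) → P = 0
  (0, 29/3) → P = 1450/3
  (75, 0) → P = 900
  (69, 2) → P = 928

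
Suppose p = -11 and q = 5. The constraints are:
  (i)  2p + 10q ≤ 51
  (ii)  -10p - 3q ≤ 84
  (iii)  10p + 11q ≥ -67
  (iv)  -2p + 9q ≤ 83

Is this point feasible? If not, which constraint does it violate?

not feasible — violates (ii)

Constraint (ii): -10p - 3q = 95, which is not ≤ 84. All other constraints are satisfied.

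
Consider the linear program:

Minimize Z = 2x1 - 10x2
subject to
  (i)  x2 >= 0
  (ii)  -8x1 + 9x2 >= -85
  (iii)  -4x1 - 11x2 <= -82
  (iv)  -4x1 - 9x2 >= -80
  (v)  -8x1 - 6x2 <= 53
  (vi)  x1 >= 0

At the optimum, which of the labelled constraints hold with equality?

(iv) and (vi)

Feasible corners and Z = 2x1 - 10x2:
  (1673/124, 79/31) → Z = 3/2
  (55/4, 25/9) → Z = -5/18
  (0, 82/11) → Z = -820/11
  (0, 80/9) → Z = -800/9

The minimum is at (0, 80/9). Substituting into each constraint, equality holds for (iv) and (vi); the remaining constraints have slack.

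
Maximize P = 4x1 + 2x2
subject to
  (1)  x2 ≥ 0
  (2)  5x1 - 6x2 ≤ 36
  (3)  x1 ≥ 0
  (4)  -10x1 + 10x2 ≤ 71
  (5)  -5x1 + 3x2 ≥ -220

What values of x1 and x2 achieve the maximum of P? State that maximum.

Extreme points and P = 4x1 + 2x2:
  (36/5, 0) → P = 144/5
  (0, 0) → P = 0
  (404/5, 184/3) → P = 6688/15
  (0, 71/10) → P = 71/5
  (2413/20, 511/4) → P = 7381/10

At the optimal vertex, -10x1 + 10x2 = 71 and -5x1 + 3x2 = -220.
Solving simultaneously gives x1 = 2413/20, x2 = 511/4.

x1 = 2413/20, x2 = 511/4, maximum P = 7381/10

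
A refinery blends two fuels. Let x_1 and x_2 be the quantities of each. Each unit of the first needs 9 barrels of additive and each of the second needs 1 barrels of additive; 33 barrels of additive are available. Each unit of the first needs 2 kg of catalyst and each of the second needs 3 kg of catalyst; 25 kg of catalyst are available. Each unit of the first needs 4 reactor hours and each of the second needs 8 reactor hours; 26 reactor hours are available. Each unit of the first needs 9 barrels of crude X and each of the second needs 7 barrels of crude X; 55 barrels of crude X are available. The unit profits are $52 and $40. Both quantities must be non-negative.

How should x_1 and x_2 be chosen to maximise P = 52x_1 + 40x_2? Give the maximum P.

x_1 = 7/2, x_2 = 3/2, maximum P = 242

Extreme points and P = 52x_1 + 40x_2:
  (0, 0) → P = 0
  (0, 13/4) → P = 130
  (11/3, 0) → P = 572/3
  (7/2, 3/2) → P = 242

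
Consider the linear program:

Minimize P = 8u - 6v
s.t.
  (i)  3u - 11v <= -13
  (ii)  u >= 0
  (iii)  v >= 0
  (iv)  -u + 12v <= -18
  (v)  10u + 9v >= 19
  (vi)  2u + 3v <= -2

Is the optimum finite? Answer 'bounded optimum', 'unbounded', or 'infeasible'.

infeasible

The boundaries 10u + 9v = 19 and 2u + 3v = -2 meet at (25/4, -29/6), but that point violates 3u - 11v ≤ -13. Every candidate vertex is excluded by some other constraint, so the feasible region is empty.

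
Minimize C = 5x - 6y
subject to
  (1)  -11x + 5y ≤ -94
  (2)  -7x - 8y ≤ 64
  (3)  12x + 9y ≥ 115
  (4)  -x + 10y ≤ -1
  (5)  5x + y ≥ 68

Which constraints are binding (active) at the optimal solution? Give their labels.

Corner points and C = 5x - 6y:
  (136/3, -143/3) → C = 1538/3
  (497/33, -241/33) → C = 3931/33
  (227/17, 21/17) → C = 1009/17
The feasible region is unbounded (it extends along (10, 1), (8, -7)), but C strictly increases along every unbounded feasible direction, so there is no improving ray and the minimum is attained at a vertex.

The minimum is at (227/17, 21/17). Substituting into each constraint, equality holds for (4) and (5); the remaining constraints have slack.

(4) and (5)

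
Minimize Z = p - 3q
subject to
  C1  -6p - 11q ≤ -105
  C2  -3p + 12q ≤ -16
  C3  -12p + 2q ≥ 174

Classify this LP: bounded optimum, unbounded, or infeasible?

The boundaries -6p - 11q = -105 and -3p + 12q = -16 meet at (1436/105, 73/35), but that point violates -12p + 2q ≥ 174. Every candidate vertex is excluded by some other constraint, so the feasible region is empty.

infeasible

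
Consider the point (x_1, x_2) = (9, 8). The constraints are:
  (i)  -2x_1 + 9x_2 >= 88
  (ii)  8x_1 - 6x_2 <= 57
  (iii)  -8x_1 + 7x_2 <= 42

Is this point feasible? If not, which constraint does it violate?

Constraint (i): -2x_1 + 9x_2 = 54, which is not ≥ 88. All other constraints are satisfied.

not feasible — violates (i)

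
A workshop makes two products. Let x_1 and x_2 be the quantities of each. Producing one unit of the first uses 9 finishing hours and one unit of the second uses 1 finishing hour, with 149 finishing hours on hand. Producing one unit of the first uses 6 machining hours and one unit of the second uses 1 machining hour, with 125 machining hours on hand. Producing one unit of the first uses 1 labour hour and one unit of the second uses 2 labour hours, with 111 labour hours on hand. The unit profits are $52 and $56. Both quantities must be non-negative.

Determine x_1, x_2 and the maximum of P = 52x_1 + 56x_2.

x_1 = 11, x_2 = 50, maximum P = 3372

Extreme points and P = 52x_1 + 56x_2:
  (0, 0) → P = 0
  (0, 111/2) → P = 3108
  (149/9, 0) → P = 7748/9
  (11, 50) → P = 3372

The binding constraints are 9x_1 + x_2 = 149 and x_1 + 2x_2 = 111.
Solving simultaneously gives x_1 = 11, x_2 = 50.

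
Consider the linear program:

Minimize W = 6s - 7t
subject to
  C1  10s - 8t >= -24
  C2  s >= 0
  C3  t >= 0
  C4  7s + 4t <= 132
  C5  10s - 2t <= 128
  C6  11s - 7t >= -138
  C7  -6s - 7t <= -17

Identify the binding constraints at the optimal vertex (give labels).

Feasible corners and W = 6s - 7t:
  (0, 3) → W = -21
  (10, 31/2) → W = -97/2
  (0, 17/7) → W = -17
  (64/5, 0) → W = 384/5
  (17/6, 0) → W = 17
  (388/27, 212/27) → W = 844/27

The minimum is at (10, 31/2). Substituting into each constraint, equality holds for C1 and C4; the remaining constraints have slack.

C1 and C4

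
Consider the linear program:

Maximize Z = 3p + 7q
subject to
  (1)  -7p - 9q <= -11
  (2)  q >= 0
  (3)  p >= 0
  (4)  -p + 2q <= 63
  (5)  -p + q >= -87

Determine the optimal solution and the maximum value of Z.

p = 237, q = 150, maximum Z = 1761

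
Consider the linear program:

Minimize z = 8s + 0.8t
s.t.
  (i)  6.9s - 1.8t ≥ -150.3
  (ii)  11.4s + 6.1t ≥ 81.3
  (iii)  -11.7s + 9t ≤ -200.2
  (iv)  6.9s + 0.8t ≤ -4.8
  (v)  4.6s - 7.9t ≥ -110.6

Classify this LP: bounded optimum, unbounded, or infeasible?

infeasible

The boundaries 6.9s - 1.8t = -150.3 and -11.7s + 9t = -200.2 meet at (-9517/228, -104663/1368), but that point violates 11.4s + 6.1t ≥ 81.3. Every candidate vertex is excluded by some other constraint, so the feasible region is empty.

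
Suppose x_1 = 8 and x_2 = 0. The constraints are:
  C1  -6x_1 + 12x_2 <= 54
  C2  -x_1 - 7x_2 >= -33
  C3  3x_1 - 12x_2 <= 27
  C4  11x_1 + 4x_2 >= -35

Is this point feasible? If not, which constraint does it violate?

C1: -48 ≤ 54 ✓
C2: -8 ≥ -33 ✓
C3: 24 ≤ 27 ✓
C4: 88 ≥ -35 ✓

feasible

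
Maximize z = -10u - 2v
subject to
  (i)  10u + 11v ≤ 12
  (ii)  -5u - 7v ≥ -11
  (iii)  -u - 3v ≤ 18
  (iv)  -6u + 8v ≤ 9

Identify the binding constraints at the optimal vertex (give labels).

Feasible corners and z = -10u - 2v:
  (234/19, -192/19) → z = -1956/19
  (-3/146, 81/73) → z = -147/73
  (-171/26, -99/26) → z = 954/13

The maximum is at (-171/26, -99/26). Substituting into each constraint, equality holds for (iii) and (iv); the remaining constraints have slack.

(iii) and (iv)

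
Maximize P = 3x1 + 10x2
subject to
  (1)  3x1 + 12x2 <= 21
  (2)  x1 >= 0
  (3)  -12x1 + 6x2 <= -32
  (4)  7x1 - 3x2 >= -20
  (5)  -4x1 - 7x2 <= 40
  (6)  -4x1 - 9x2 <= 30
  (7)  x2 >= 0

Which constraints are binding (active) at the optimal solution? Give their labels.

(1) and (7)

Feasible corners and P = 3x1 + 10x2:
  (85/27, 26/27) → P = 515/27
  (7, 0) → P = 21
  (8/3, 0) → P = 8

The maximum is at (7, 0). Substituting into each constraint, equality holds for (1) and (7); the remaining constraints have slack.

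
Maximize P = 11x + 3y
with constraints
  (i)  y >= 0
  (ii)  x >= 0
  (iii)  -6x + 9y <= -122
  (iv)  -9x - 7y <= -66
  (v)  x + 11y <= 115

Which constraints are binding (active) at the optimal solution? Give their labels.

Vertices and P = 11x + 3y:
  (61/3, 0) → P = 671/3
  (115, 0) → P = 1265
  (2377/75, 568/75) → P = 27851/75

The maximum is at (115, 0). Substituting into each constraint, equality holds for (i) and (v); the remaining constraints have slack.

(i) and (v)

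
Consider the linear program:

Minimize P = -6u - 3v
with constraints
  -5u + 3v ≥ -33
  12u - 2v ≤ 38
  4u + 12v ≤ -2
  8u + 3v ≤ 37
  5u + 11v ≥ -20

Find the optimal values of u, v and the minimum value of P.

Feasible corners and P = -6u - 3v:
  (113/38, -22/19) → P = -273/19
  (189/71, -215/71) → P = -489/71
  (-109/8, 35/8) → P = 549/8

u = 113/38, v = -22/19, minimum P = -273/19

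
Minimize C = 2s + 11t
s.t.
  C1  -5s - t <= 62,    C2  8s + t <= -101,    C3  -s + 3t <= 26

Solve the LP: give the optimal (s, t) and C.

s = -13, t = 3, minimum C = 7

Vertices and C = 2s + 11t:
  (-13, 3) → C = 7
  (-53/4, 17/4) → C = 81/4
  (-329/25, 107/25) → C = 519/25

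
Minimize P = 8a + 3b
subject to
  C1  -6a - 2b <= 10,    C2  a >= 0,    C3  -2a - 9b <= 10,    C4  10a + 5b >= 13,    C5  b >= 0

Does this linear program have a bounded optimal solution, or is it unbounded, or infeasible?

Corner points and P = 8a + 3b:
  (0, 13/5) → P = 39/5
  (13/10, 0) → P = 52/5
The feasible region has finitely many vertices and no improving ray; the minimum is 39/5 at (0, 13/5).

bounded optimum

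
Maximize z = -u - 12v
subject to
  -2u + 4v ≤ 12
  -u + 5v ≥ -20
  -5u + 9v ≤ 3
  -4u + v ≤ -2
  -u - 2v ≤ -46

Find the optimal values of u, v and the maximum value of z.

Corner points and z = -u - 12v:
  (48, 27) → z = -372
  (270/7, 26/7) → z = -582/7
  (408/19, 233/19) → z = -3204/19
The feasible region is unbounded (it extends along (5, 1), (2, 1)), but z strictly decreases along every unbounded feasible direction, so there is no improving ray and the maximum is attained at a vertex.

u = 270/7, v = 26/7, maximum z = -582/7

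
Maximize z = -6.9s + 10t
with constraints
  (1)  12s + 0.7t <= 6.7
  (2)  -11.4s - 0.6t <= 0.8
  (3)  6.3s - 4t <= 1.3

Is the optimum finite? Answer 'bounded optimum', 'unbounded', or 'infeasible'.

bounded optimum

Corner points and z = -6.9s + 10t:
  (-229/39, 1433/13) → z = 148567/130
  (2771/5241, 887/1747) → z = 24967/17470
  (-121/2469, -331/823) → z = -30317/8230
The feasible region has finitely many vertices and no improving ray; the maximum is 148567/130 at (-229/39, 1433/13).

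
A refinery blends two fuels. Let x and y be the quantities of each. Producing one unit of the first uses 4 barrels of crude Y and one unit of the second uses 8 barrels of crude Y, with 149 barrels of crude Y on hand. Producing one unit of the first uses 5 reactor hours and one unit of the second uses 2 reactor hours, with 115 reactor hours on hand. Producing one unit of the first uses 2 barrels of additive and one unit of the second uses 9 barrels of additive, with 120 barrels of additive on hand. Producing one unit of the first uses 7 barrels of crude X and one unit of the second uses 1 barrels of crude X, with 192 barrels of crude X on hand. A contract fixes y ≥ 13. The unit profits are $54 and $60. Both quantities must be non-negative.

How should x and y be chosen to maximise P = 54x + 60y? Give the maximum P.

Feasible corners and P = 54x + 60y:
  (0, 40/3) → P = 800
  (0, 13) → P = 780
  (3/2, 13) → P = 861

The optimum lies where 2x + 9y = 120 and y = 13.
Solving simultaneously gives x = 3/2, y = 13.

x = 3/2, y = 13, maximum P = 861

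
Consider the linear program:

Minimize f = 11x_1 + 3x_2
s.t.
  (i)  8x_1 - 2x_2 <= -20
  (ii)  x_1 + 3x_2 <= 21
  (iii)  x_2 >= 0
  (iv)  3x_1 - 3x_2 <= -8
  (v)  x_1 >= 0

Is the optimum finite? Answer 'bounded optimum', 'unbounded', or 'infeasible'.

infeasible

The boundaries 8x_1 - 2x_2 = -20 and x_1 + 3x_2 = 21 meet at (-9/13, 94/13), but that point violates x_1 ≥ 0. Every candidate vertex is excluded by some other constraint, so the feasible region is empty.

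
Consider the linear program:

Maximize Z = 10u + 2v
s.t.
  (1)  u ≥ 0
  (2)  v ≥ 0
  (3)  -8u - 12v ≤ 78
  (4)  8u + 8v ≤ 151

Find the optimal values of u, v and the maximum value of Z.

u = 151/8, v = 0, maximum Z = 755/4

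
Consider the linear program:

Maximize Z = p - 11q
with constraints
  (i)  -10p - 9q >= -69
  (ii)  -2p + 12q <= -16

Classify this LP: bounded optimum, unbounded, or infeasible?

From the feasible point (162/23, -11/69), moving in the direction (-12, -2) keeps every constraint satisfied while Z increases without bound.

unbounded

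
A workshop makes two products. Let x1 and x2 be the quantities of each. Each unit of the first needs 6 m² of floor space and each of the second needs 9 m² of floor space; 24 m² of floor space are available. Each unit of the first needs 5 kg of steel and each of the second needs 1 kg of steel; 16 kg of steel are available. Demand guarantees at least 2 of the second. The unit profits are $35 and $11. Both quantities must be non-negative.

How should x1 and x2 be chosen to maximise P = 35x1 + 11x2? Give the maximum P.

x1 = 1, x2 = 2, maximum P = 57

At the optimal vertex, 6x1 + 9x2 = 24 and x2 = 2.
Solving simultaneously gives x1 = 1, x2 = 2.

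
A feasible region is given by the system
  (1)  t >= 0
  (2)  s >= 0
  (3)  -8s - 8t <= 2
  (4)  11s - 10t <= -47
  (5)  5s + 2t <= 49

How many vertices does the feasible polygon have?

Pairwise boundary intersections that survive every other constraint:
  (0, 47/10)
  (0, 49/2)
  (11/2, 43/4)

3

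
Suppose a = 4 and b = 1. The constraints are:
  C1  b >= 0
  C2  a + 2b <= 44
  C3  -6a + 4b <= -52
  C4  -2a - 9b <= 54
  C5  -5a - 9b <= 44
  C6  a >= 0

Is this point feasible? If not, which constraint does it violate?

not feasible — violates C3

Constraint C3: -6a + 4b = -20, which is not ≤ -52. All other constraints are satisfied.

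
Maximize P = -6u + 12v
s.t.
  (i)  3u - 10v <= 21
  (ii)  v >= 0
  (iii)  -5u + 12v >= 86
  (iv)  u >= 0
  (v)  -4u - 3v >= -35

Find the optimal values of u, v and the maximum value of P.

Feasible corners and P = -6u + 12v:
  (0, 43/6) → P = 86
  (18/7, 173/21) → P = 584/7
  (0, 35/3) → P = 140

u = 0, v = 35/3, maximum P = 140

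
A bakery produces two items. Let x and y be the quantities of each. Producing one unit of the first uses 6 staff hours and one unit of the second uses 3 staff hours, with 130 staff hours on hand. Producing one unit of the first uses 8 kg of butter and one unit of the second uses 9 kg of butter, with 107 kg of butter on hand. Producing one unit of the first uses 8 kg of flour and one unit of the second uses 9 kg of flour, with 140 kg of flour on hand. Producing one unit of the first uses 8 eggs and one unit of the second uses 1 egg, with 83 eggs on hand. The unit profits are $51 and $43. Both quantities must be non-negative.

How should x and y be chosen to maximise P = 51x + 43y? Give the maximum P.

x = 10, y = 3, maximum P = 639

The binding constraints are 8x + 9y = 107 and 8x + y = 83.
Solving simultaneously gives x = 10, y = 3.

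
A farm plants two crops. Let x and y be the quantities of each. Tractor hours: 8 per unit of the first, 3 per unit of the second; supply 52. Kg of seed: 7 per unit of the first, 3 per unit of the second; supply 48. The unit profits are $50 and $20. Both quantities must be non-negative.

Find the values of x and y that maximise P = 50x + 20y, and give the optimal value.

x = 4, y = 20/3, maximum P = 1000/3

Extreme points and P = 50x + 20y:
  (0, 0) → P = 0
  (0, 16) → P = 320
  (13/2, 0) → P = 325
  (4, 20/3) → P = 1000/3

The optimum lies where 8x + 3y = 52 and 7x + 3y = 48.
Solving simultaneously gives x = 4, y = 20/3.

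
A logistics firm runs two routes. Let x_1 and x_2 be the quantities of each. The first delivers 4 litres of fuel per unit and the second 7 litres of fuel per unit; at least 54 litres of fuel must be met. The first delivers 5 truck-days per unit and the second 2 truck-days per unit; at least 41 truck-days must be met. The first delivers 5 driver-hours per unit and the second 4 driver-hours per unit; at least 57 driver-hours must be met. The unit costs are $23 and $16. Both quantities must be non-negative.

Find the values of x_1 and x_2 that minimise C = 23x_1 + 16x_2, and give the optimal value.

x_1 = 5, x_2 = 8, minimum C = 243

The feasible region is unbounded (it extends along (0, 1), (1, 0)), but C strictly increases along every unbounded feasible direction, so there is no improving ray and the minimum is attained at a vertex.

The optimum lies where 5x_1 + 2x_2 = 41 and 5x_1 + 4x_2 = 57.
Solving simultaneously gives x_1 = 5, x_2 = 8.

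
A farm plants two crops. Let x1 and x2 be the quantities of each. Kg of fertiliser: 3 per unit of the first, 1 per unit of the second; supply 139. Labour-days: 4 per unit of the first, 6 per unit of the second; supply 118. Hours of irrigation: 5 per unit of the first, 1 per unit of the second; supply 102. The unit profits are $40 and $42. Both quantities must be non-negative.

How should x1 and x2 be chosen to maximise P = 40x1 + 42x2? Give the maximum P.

x1 = 19, x2 = 7, maximum P = 1054

Extreme points and P = 40x1 + 42x2:
  (0, 0) → P = 0
  (0, 59/3) → P = 826
  (102/5, 0) → P = 816
  (19, 7) → P = 1054

At the optimal vertex, 4x1 + 6x2 = 118 and 5x1 + x2 = 102.
Solving simultaneously gives x1 = 19, x2 = 7.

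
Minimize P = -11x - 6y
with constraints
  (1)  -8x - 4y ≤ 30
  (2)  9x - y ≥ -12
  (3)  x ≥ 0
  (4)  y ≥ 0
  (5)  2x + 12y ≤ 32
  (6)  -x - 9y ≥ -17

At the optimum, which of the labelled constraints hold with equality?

(4) and (5)

Vertices and P = -11x - 6y:
  (0, 0) → P = 0
  (0, 17/9) → P = -34/3
  (16, 0) → P = -176
  (14, 1/3) → P = -156

The minimum is at (16, 0). Substituting into each constraint, equality holds for (4) and (5); the remaining constraints have slack.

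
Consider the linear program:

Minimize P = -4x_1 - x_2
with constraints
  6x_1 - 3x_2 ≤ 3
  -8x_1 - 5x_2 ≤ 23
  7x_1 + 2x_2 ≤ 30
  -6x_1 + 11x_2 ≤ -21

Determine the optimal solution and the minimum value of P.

x_1 = -5/8, x_2 = -9/4, minimum P = 19/4

Feasible corners and P = -4x_1 - x_2:
  (-1, -3) → P = 7
  (-5/8, -9/4) → P = 19/4
  (-74/59, -153/59) → P = 449/59

At the optimal vertex, 6x_1 - 3x_2 = 3 and -6x_1 + 11x_2 = -21.
Solving simultaneously gives x_1 = -5/8, x_2 = -9/4.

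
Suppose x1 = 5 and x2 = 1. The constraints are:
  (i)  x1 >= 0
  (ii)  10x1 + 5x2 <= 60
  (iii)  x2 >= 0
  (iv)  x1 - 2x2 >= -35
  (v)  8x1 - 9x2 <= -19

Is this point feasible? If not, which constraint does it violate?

Constraint (v): 8x1 - 9x2 = 31, which is not ≤ -19. All other constraints are satisfied.

not feasible — violates (v)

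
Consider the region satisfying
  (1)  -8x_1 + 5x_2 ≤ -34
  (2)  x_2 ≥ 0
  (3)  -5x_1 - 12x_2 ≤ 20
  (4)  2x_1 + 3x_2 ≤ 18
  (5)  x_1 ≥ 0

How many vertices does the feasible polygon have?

Pairwise boundary intersections that survive every other constraint:
  (17/4, 0)
  (96/17, 38/17)
  (9, 0)

3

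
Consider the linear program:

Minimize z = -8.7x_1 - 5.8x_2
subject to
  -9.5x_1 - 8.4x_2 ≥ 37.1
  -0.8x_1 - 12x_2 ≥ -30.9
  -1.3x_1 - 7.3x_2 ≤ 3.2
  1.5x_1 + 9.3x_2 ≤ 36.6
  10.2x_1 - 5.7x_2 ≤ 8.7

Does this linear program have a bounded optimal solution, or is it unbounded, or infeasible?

bounded optimum

Extreme points and z = -8.7x_1 - 5.8x_2:
  (-5873/894, 32323/10728) → z = 2128339/53640
  (-24395/5843, 1783/5843) → z = 2018951/58430
  (-26397/976, 4273/976) → z = 409741/1952
The feasible region has finitely many vertices and no improving ray; the minimum is 2018951/58430 at (-24395/5843, 1783/5843).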